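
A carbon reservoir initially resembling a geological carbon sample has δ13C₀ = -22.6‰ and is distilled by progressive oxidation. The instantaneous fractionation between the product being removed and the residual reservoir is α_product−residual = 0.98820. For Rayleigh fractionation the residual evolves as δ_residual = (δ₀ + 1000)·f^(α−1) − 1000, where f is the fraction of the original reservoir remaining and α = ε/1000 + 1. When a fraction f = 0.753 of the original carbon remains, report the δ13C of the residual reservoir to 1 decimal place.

-19.3‰

Rayleigh residual: δ_res = (δ₀ + 1000)·f^(α−1) − 1000
α − 1 = -0.01180
f^(α−1) = 0.753^(-0.01180) = 1.003353
δ_res = (-22.6 + 1000) × 1.003353 − 1000 = 980.677 − 1000 = -19.32‰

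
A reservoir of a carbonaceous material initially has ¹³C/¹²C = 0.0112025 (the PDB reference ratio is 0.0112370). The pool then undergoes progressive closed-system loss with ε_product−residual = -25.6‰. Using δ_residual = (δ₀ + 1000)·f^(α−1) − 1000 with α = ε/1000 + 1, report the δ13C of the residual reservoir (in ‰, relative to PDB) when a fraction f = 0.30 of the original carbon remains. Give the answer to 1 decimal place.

28.1‰

δ₀ = (0.0112025/0.0112370 − 1)×1000 = (0.996930 − 1)×1000 = -3.070‰
α − 1 = ε/1000 = -0.0256
f^(α−1) = 0.30^(-0.0256) = 1.031302
δ_res = (-3.070 + 1000) × 1.031302 − 1000 = 1028.135 − 1000 = 28.14‰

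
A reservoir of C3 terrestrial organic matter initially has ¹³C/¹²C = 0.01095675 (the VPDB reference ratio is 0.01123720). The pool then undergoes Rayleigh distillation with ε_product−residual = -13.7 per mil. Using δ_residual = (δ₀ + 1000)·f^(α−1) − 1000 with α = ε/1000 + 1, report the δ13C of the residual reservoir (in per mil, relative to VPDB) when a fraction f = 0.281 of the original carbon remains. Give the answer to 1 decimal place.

-7.9 per mil

δ₀ = (0.01095675/0.01123720 − 1)×1000 = (0.975043 − 1)×1000 = -24.957 per mil
α − 1 = ε/1000 = -0.0137
f^(α−1) = 0.281^(-0.0137) = 1.017543
δ_res = (-24.957 + 1000) × 1.017543 − 1000 = 992.148 − 1000 = -7.85 per mil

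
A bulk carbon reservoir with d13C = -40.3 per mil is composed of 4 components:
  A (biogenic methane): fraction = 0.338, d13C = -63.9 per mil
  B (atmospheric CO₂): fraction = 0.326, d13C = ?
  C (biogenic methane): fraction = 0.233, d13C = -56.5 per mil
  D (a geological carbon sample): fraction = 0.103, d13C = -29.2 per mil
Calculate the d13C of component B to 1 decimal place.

-7.8 per mil

Isotope mass balance: δ_bulk = Σ fᵢ·δᵢ.
-40.3 = 0.338×(-63.9) + 0.326×δ_B + 0.233×(-56.5) + 0.103×(-29.2)
0.326·δ_B = -40.3 − (-37.770) = -2.530
δ_B = -2.530 / 0.326 = -7.76 per mil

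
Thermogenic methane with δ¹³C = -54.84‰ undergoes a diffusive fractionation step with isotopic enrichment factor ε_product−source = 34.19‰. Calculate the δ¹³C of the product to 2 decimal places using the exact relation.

To first order, δ_product ≈ δ_source + ε = -20.65‰.
Exactly, δ_product = (δ_source + 1000)·(ε/1000 + 1) − 1000.
δ_product = (-54.84 + 1000) × (34.19/1000 + 1) − 1000
δ_product = -22.525‰

-22.52‰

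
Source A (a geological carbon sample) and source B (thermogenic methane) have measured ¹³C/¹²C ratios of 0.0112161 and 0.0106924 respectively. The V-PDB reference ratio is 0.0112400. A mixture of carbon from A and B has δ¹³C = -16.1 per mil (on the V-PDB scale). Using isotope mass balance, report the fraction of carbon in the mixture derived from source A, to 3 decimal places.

0.700

δ_A = (0.0112161/0.0112400 − 1)×1000 = (0.997874 − 1)×1000 = -2.126 per mil
δ_B = (0.0106924/0.0112400 − 1)×1000 = (0.951281 − 1)×1000 = -48.719 per mil
f_A = (δ_mix − δ_B)/(δ_A − δ_B) = (-16.1 − (-48.719))/(-2.126 − (-48.719))
f_A = 32.619 / 46.593 = 0.7001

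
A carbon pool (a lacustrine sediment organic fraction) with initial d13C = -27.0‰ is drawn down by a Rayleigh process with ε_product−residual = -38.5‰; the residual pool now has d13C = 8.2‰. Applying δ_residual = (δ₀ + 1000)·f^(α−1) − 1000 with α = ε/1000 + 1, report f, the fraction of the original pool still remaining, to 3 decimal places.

α − 1 = ε/1000 = -0.0385
(δ_res + 1000)/(δ₀ + 1000) = (8.2 + 1000)/(-27.0 + 1000) = 1008.2/973.0 = 1.036177
f = 1.036177^(1/-0.0385) = exp(ln(1.036177)/-0.0385) = exp(0.03554/-0.0385)
f = exp(-0.9231) = 0.3973

0.397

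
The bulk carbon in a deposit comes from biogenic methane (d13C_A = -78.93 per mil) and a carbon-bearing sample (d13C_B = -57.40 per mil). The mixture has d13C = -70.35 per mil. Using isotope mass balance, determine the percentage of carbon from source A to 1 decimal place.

60.1%

δ_mix = f_A·δ_A + (1 − f_A)·δ_B  ⇒  f_A = (δ_mix − δ_B)/(δ_A − δ_B)
f_A = (-70.35 − (-57.40)) / (-78.93 − (-57.40))
f_A = -12.95 / -21.53 = 0.6015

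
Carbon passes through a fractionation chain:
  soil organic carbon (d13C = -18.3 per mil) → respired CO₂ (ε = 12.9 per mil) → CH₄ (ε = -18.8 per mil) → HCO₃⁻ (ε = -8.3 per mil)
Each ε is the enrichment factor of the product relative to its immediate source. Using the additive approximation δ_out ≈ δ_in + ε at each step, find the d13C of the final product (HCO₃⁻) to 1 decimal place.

-32.5 per mil

step 1: δ ≈ -18.3 + (12.9) = -5.4 per mil
step 2: δ ≈ -5.4 + (-18.8) = -24.2 per mil
step 3: δ ≈ -24.2 + (-8.3) = -32.5 per mil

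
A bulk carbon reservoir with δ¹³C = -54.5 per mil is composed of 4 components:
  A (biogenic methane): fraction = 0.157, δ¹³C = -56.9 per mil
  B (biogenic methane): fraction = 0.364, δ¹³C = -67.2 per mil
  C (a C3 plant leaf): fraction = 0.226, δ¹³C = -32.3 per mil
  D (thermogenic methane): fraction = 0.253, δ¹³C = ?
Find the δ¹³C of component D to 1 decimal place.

Isotope mass balance: δ_bulk = Σ fᵢ·δᵢ.
-54.5 = 0.157×(-56.9) + 0.364×(-67.2) + 0.226×(-32.3) + 0.253×δ_D
0.253·δ_D = -54.5 − (-40.694) = -13.806
δ_D = -13.806 / 0.253 = -54.57 per mil

-54.6 per mil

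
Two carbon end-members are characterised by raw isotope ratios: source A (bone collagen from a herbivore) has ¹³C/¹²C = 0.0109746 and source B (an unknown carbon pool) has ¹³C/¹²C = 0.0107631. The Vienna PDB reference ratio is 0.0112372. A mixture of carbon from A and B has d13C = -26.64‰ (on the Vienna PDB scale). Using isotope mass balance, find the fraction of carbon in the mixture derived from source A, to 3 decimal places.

δ_A = (0.0109746/0.0112372 − 1)×1000 = (0.976631 − 1)×1000 = -23.369‰
δ_B = (0.0107631/0.0112372 − 1)×1000 = (0.957810 − 1)×1000 = -42.190‰
f_A = (δ_mix − δ_B)/(δ_A − δ_B) = (-26.64 − (-42.190))/(-23.369 − (-42.190))
f_A = 15.550 / 18.821 = 0.8262

0.826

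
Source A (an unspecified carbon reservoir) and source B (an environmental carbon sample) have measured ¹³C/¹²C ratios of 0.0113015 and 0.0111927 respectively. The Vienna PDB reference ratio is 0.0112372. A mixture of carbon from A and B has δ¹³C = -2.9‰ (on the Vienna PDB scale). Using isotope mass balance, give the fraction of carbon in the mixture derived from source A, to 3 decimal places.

0.109

δ_A = (0.0113015/0.0112372 − 1)×1000 = (1.005722 − 1)×1000 = 5.722‰
δ_B = (0.0111927/0.0112372 − 1)×1000 = (0.996040 − 1)×1000 = -3.960‰
f_A = (δ_mix − δ_B)/(δ_A − δ_B) = (-2.9 − (-3.960))/(5.722 − (-3.960))
f_A = 1.060 / 9.682 = 0.1095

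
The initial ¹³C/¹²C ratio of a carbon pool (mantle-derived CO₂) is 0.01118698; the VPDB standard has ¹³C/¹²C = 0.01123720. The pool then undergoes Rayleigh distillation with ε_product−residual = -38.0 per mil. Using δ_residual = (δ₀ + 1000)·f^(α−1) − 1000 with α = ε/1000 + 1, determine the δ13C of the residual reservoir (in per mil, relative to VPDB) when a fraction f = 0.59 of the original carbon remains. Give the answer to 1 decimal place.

δ₀ = (0.01118698/0.01123720 − 1)×1000 = (0.995531 − 1)×1000 = -4.469 per mil
α − 1 = ε/1000 = -0.0380
f^(α−1) = 0.59^(-0.0380) = 1.020252
δ_res = (-4.469 + 1000) × 1.020252 − 1000 = 1015.693 − 1000 = 15.69 per mil

15.7 per mil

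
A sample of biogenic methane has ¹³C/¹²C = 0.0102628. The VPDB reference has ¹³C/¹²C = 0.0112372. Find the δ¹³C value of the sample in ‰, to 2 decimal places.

-86.71‰

δ¹³C = (R_sample / R_standard − 1) × 1000
R_sample / R_standard = 0.0102628 / 0.0112372 = 0.913288
δ¹³C = (0.913288 − 1) × 1000 = -86.712‰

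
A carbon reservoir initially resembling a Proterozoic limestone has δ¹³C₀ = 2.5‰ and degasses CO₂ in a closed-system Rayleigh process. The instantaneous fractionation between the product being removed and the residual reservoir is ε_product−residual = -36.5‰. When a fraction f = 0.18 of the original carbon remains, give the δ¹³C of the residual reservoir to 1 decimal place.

67.3‰

Rayleigh residual: δ_res = (δ₀ + 1000)·f^(α−1) − 1000
α = ε/1000 + 1 = 0.96350, so α − 1 = -0.03650
f^(α−1) = 0.18^(-0.03650) = 1.064590
δ_res = (2.5 + 1000) × 1.064590 − 1000 = 1067.252 − 1000 = 67.25‰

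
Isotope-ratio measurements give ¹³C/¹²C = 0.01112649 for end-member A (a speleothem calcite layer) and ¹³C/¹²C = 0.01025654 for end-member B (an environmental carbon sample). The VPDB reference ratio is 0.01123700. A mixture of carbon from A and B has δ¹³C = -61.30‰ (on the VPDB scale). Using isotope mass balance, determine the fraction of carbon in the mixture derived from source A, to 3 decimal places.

0.335

δ_A = (0.01112649/0.01123700 − 1)×1000 = (0.990166 − 1)×1000 = -9.834‰
δ_B = (0.01025654/0.01123700 − 1)×1000 = (0.912747 − 1)×1000 = -87.253‰
f_A = (δ_mix − δ_B)/(δ_A − δ_B) = (-61.30 − (-87.253))/(-9.834 − (-87.253))
f_A = 25.953 / 77.418 = 0.3352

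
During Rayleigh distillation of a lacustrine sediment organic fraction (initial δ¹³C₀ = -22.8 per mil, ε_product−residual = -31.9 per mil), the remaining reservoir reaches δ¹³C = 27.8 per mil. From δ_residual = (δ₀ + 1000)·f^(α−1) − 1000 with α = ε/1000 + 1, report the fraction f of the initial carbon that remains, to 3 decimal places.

α − 1 = ε/1000 = -0.0319
(δ_res + 1000)/(δ₀ + 1000) = (27.8 + 1000)/(-22.8 + 1000) = 1027.8/977.2 = 1.051781
f = 1.051781^(1/-0.0319) = exp(ln(1.051781)/-0.0319) = exp(0.05048/-0.0319)
f = exp(-1.5826) = 0.2054

0.205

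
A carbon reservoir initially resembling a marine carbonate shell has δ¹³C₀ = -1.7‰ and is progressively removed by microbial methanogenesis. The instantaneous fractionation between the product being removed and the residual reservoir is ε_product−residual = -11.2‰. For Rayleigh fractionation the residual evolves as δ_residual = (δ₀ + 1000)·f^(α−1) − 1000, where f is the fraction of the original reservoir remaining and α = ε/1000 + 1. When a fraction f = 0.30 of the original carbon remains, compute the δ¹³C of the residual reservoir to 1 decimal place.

Rayleigh residual: δ_res = (δ₀ + 1000)·f^(α−1) − 1000
α = ε/1000 + 1 = 0.98880, so α − 1 = -0.01120
f^(α−1) = 0.30^(-0.01120) = 1.013576
δ_res = (-1.7 + 1000) × 1.013576 − 1000 = 1011.853 − 1000 = 11.85‰

11.9‰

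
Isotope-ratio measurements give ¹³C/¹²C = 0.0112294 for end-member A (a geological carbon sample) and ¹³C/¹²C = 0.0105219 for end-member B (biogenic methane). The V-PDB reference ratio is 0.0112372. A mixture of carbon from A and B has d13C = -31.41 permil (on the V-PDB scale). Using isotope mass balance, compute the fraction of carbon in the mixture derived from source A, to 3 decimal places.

δ_A = (0.0112294/0.0112372 − 1)×1000 = (0.999306 − 1)×1000 = -0.694 permil
δ_B = (0.0105219/0.0112372 − 1)×1000 = (0.936345 − 1)×1000 = -63.655 permil
f_A = (δ_mix − δ_B)/(δ_A − δ_B) = (-31.41 − (-63.655))/(-0.694 − (-63.655))
f_A = 32.245 / 62.961 = 0.5121

0.512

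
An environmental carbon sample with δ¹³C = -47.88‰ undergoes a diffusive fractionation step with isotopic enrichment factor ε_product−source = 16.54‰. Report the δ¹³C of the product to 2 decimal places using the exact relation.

-32.13‰

Exactly, δ_product = (δ_source + 1000)·(ε/1000 + 1) − 1000.
δ_product = (-47.88 + 1000) × (16.54/1000 + 1) − 1000
δ_product = -32.132‰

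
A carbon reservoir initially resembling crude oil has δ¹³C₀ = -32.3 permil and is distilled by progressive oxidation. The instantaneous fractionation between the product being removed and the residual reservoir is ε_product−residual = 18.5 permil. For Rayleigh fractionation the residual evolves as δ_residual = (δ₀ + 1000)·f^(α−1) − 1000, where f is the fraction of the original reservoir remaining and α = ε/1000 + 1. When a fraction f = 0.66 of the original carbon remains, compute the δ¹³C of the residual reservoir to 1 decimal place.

Rayleigh residual: δ_res = (δ₀ + 1000)·f^(α−1) − 1000
α = ε/1000 + 1 = 1.01850, so α − 1 = 0.01850
f^(α−1) = 0.66^(0.01850) = 0.992342
δ_res = (-32.3 + 1000) × 0.992342 − 1000 = 960.290 − 1000 = -39.71 permil

-39.7 permil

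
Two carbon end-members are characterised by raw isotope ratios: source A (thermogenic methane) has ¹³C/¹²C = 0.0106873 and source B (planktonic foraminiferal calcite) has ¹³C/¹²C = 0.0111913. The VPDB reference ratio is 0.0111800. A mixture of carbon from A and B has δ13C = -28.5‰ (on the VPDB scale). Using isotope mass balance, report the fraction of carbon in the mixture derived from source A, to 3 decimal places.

0.655

δ_A = (0.0106873/0.0111800 − 1)×1000 = (0.955930 − 1)×1000 = -44.070‰
δ_B = (0.0111913/0.0111800 − 1)×1000 = (1.001011 − 1)×1000 = 1.011‰
f_A = (δ_mix − δ_B)/(δ_A − δ_B) = (-28.5 − (1.011))/(-44.070 − (1.011))
f_A = -29.511 / -45.081 = 0.6546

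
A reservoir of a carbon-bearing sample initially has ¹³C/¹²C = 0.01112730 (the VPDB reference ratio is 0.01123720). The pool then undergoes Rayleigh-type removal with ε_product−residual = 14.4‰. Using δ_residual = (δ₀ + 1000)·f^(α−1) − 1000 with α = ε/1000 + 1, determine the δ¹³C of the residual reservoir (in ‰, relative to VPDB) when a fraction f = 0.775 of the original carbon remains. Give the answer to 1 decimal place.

δ₀ = (0.01112730/0.01123720 − 1)×1000 = (0.990220 − 1)×1000 = -9.780‰
α − 1 = ε/1000 = 0.0144
f^(α−1) = 0.775^(0.0144) = 0.996336
δ_res = (-9.780 + 1000) × 0.996336 − 1000 = 986.592 − 1000 = -13.41‰

-13.4‰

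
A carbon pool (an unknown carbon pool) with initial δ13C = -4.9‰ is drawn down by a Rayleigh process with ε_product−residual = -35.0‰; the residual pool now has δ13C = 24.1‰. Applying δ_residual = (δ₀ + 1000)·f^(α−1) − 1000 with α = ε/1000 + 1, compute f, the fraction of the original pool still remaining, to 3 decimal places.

α − 1 = ε/1000 = -0.0350
(δ_res + 1000)/(δ₀ + 1000) = (24.1 + 1000)/(-4.9 + 1000) = 1024.1/995.1 = 1.029143
f = 1.029143^(1/-0.0350) = exp(ln(1.029143)/-0.0350) = exp(0.02873/-0.0350)
f = exp(-0.8207) = 0.4401

0.440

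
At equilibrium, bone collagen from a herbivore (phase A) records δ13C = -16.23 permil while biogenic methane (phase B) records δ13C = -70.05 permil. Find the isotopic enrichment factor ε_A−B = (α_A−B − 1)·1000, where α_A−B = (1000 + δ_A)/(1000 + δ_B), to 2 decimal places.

α_A−B = (1000 + -16.23) / (1000 + -70.05) = 983.77 / 929.95 = 1.057874
ε_A−B = (1.057874 − 1) × 1000 = 57.874 permil
(The approximation ε ≈ δ_A − δ_B would give 53.82 permil.)

57.87 permil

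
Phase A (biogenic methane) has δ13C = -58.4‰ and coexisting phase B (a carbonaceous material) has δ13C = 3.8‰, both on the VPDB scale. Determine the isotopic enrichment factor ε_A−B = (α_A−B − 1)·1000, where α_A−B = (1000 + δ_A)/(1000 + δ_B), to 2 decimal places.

-61.96‰

α_A−B = (1000 + -58.4) / (1000 + 3.8) = 941.6 / 1003.8 = 0.938035
ε_A−B = (0.938035 − 1) × 1000 = -61.965‰
(The approximation ε ≈ δ_A − δ_B would give -62.2‰.)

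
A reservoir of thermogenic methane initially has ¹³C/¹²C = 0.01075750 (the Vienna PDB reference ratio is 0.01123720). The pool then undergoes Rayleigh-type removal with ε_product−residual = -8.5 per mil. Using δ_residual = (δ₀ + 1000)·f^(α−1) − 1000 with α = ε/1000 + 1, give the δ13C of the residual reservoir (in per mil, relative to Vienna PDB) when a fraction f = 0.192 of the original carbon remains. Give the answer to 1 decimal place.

-29.2 per mil

δ₀ = (0.01075750/0.01123720 − 1)×1000 = (0.957311 − 1)×1000 = -42.689 per mil
α − 1 = ε/1000 = -0.0085
f^(α−1) = 0.192^(-0.0085) = 1.014126
δ_res = (-42.689 + 1000) × 1.014126 − 1000 = 970.834 − 1000 = -29.17 per mil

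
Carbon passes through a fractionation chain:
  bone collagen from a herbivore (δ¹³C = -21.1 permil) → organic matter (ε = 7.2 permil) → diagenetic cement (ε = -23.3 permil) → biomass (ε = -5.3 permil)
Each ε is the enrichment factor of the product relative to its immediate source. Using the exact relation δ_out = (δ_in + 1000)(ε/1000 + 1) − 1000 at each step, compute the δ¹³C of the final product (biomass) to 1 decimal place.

-42.1 permil

step 1: δ = (-21.10 + 1000)·(7.2/1000 + 1) − 1000 = -14.05 permil
step 2: δ = (-14.05 + 1000)·(-23.3/1000 + 1) − 1000 = -37.02 permil
step 3: δ = (-37.02 + 1000)·(-5.3/1000 + 1) − 1000 = -42.13 permil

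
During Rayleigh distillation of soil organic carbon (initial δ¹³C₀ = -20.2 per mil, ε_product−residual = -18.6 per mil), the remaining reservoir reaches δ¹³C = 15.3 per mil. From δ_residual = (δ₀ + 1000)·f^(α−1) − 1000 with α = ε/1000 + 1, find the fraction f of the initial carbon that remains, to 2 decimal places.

0.15

α − 1 = ε/1000 = -0.0186
(δ_res + 1000)/(δ₀ + 1000) = (15.3 + 1000)/(-20.2 + 1000) = 1015.3/979.8 = 1.036232
f = 1.036232^(1/-0.0186) = exp(ln(1.036232)/-0.0186) = exp(0.03559/-0.0186)
f = exp(-1.9135) = 0.1476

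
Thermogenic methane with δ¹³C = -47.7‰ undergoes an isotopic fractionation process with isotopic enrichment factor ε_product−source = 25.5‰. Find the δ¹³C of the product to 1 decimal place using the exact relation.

-23.4‰

To first order, δ_product ≈ δ_source + ε = -22.2‰.
Exactly, δ_product = (δ_source + 1000)·(ε/1000 + 1) − 1000.
δ_product = (-47.7 + 1000) × (25.5/1000 + 1) − 1000
δ_product = -23.42‰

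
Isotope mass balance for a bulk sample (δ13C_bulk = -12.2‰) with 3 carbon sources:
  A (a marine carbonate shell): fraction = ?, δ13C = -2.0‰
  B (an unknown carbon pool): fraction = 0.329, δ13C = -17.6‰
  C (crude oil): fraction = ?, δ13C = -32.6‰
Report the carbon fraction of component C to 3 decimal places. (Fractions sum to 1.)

Let f_C and f_A be the unknown fractions; fractions sum to 1 so f_C + f_A = 0.671.
Mass balance: Σ fᵢ·δᵢ = δ_bulk ⇒ f_C·(-32.6) + f_A·(-2.0) = -12.2 − (-5.790) = -6.410
Substitute f_A = 0.671 − f_C:
f_C·(-32.6 − -2.0) = -6.410 − 0.671×(-2.0) = -5.068
f_C = -5.068 / -30.6 = 0.1656

0.166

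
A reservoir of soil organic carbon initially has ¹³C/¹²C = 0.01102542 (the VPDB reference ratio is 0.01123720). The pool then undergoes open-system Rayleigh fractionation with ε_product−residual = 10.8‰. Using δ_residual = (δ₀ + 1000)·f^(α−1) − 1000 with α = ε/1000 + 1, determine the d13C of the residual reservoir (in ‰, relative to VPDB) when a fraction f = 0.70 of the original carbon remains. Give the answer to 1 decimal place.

δ₀ = (0.01102542/0.01123720 − 1)×1000 = (0.981154 − 1)×1000 = -18.846‰
α − 1 = ε/1000 = 0.0108
f^(α−1) = 0.70^(0.0108) = 0.996155
δ_res = (-18.846 + 1000) × 0.996155 − 1000 = 977.381 − 1000 = -22.62‰

-22.6‰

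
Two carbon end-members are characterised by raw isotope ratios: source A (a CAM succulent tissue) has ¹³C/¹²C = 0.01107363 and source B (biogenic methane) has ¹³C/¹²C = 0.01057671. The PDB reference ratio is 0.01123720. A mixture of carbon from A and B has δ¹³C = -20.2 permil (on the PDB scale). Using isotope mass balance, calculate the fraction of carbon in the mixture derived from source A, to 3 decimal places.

0.872

δ_A = (0.01107363/0.01123720 − 1)×1000 = (0.985444 − 1)×1000 = -14.556 permil
δ_B = (0.01057671/0.01123720 − 1)×1000 = (0.941223 − 1)×1000 = -58.777 permil
f_A = (δ_mix − δ_B)/(δ_A − δ_B) = (-20.2 − (-58.777))/(-14.556 − (-58.777))
f_A = 38.577 / 44.221 = 0.8724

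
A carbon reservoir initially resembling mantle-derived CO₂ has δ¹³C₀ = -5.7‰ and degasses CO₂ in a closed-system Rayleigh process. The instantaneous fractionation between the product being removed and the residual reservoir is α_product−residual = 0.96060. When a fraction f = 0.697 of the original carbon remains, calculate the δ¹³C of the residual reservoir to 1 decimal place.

8.5‰

Rayleigh residual: δ_res = (δ₀ + 1000)·f^(α−1) − 1000
α − 1 = -0.03940
f^(α−1) = 0.697^(-0.03940) = 1.014324
δ_res = (-5.7 + 1000) × 1.014324 − 1000 = 1008.542 − 1000 = 8.54‰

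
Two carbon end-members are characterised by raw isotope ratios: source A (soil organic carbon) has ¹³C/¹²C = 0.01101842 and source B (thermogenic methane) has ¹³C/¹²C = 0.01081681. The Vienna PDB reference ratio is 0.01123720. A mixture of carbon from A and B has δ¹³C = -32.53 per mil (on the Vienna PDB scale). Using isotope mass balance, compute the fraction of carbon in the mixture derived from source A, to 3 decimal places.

0.272

δ_A = (0.01101842/0.01123720 − 1)×1000 = (0.980531 − 1)×1000 = -19.469 per mil
δ_B = (0.01081681/0.01123720 − 1)×1000 = (0.962589 − 1)×1000 = -37.411 per mil
f_A = (δ_mix − δ_B)/(δ_A − δ_B) = (-32.53 − (-37.411))/(-19.469 − (-37.411))
f_A = 4.881 / 17.941 = 0.2720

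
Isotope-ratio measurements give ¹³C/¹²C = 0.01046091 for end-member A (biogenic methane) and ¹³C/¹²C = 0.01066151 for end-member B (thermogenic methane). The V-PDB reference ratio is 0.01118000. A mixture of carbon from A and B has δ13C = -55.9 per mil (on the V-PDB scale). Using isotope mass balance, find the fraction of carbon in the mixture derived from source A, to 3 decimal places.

0.531

δ_A = (0.01046091/0.01118000 − 1)×1000 = (0.935681 − 1)×1000 = -64.319 per mil
δ_B = (0.01066151/0.01118000 − 1)×1000 = (0.953623 − 1)×1000 = -46.377 per mil
f_A = (δ_mix − δ_B)/(δ_A − δ_B) = (-55.9 − (-46.377))/(-64.319 − (-46.377))
f_A = -9.523 / -17.943 = 0.5308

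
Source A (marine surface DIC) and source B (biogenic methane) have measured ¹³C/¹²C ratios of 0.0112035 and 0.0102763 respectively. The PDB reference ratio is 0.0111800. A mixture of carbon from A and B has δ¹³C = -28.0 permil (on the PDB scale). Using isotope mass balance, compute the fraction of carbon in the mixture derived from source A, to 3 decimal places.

0.637

δ_A = (0.0112035/0.0111800 − 1)×1000 = (1.002102 − 1)×1000 = 2.102 permil
δ_B = (0.0102763/0.0111800 − 1)×1000 = (0.919168 − 1)×1000 = -80.832 permil
f_A = (δ_mix − δ_B)/(δ_A − δ_B) = (-28.0 − (-80.832))/(2.102 − (-80.832))
f_A = 52.832 / 82.934 = 0.6370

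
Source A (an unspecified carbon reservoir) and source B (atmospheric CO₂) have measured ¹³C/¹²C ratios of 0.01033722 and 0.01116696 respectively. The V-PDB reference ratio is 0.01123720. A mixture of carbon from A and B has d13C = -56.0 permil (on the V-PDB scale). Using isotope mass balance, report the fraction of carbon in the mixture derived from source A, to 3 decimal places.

δ_A = (0.01033722/0.01123720 − 1)×1000 = (0.919911 − 1)×1000 = -80.089 permil
δ_B = (0.01116696/0.01123720 − 1)×1000 = (0.993749 − 1)×1000 = -6.251 permil
f_A = (δ_mix − δ_B)/(δ_A − δ_B) = (-56.0 − (-6.251))/(-80.089 − (-6.251))
f_A = -49.749 / -73.839 = 0.6738

0.674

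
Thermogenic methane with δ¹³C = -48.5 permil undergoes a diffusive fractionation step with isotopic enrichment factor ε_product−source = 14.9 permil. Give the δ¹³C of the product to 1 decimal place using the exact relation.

To first order, δ_product ≈ δ_source + ε = -33.6 permil.
Exactly, δ_product = (δ_source + 1000)·(ε/1000 + 1) − 1000.
δ_product = (-48.5 + 1000) × (14.9/1000 + 1) − 1000
δ_product = -34.32 permil

-34.3 permil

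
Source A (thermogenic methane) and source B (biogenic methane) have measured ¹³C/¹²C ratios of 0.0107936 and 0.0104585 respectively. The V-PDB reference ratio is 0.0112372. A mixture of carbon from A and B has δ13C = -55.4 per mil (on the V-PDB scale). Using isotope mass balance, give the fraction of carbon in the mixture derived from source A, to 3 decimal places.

0.466

δ_A = (0.0107936/0.0112372 − 1)×1000 = (0.960524 − 1)×1000 = -39.476 per mil
δ_B = (0.0104585/0.0112372 − 1)×1000 = (0.930703 − 1)×1000 = -69.297 per mil
f_A = (δ_mix − δ_B)/(δ_A − δ_B) = (-55.4 − (-69.297))/(-39.476 − (-69.297))
f_A = 13.897 / 29.821 = 0.4660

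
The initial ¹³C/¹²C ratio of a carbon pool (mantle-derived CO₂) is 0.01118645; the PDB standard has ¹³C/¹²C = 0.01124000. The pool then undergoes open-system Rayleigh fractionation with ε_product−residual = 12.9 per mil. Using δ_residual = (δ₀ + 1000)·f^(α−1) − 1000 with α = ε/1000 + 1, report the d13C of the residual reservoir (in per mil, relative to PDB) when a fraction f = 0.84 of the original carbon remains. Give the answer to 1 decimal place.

-7.0 per mil

δ₀ = (0.01118645/0.01124000 − 1)×1000 = (0.995236 − 1)×1000 = -4.764 per mil
α − 1 = ε/1000 = 0.0129
f^(α−1) = 0.84^(0.0129) = 0.997753
δ_res = (-4.764 + 1000) × 0.997753 − 1000 = 993.000 − 1000 = -7.00 per mil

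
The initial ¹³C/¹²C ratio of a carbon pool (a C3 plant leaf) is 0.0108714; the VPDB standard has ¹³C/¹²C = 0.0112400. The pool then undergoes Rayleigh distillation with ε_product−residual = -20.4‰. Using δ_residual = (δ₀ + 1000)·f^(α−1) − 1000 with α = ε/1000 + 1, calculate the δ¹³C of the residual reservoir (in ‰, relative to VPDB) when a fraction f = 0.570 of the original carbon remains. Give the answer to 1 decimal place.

δ₀ = (0.0108714/0.0112400 − 1)×1000 = (0.967206 − 1)×1000 = -32.794‰
α − 1 = ε/1000 = -0.0204
f^(α−1) = 0.570^(-0.0204) = 1.011533
δ_res = (-32.794 + 1000) × 1.011533 − 1000 = 978.361 − 1000 = -21.64‰

-21.6‰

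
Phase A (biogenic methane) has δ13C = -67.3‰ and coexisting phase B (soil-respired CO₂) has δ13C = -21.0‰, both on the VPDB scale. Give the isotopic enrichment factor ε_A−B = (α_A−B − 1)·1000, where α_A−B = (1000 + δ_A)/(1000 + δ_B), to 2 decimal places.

-47.29‰

α_A−B = (1000 + -67.3) / (1000 + -21.0) = 932.7 / 979.0 = 0.952707
ε_A−B = (0.952707 − 1) × 1000 = -47.293‰
(The approximation ε ≈ δ_A − δ_B would give -46.3‰.)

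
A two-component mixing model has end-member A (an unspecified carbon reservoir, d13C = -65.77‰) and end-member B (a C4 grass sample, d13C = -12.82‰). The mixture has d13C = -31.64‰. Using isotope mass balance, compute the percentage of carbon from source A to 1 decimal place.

δ_mix = f_A·δ_A + (1 − f_A)·δ_B  ⇒  f_A = (δ_mix − δ_B)/(δ_A − δ_B)
f_A = (-31.64 − (-12.82)) / (-65.77 − (-12.82))
f_A = -18.82 / -52.95 = 0.3554

35.5%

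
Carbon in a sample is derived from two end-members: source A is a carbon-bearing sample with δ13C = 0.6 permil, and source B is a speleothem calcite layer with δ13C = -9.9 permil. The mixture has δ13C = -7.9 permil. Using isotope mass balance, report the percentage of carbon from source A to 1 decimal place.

19.0%

δ_mix = f_A·δ_A + (1 − f_A)·δ_B  ⇒  f_A = (δ_mix − δ_B)/(δ_A − δ_B)
f_A = (-7.9 − (-9.9)) / (0.6 − (-9.9))
f_A = 2.0 / 10.5 = 0.1905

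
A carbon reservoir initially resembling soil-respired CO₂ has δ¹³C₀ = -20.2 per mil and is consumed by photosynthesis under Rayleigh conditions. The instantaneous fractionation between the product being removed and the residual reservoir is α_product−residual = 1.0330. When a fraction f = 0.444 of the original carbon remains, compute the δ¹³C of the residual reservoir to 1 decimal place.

-46.1 per mil

Rayleigh residual: δ_res = (δ₀ + 1000)·f^(α−1) − 1000
α − 1 = 0.03300
f^(α−1) = 0.444^(0.03300) = 0.973562
δ_res = (-20.2 + 1000) × 0.973562 − 1000 = 953.896 − 1000 = -46.10 per mil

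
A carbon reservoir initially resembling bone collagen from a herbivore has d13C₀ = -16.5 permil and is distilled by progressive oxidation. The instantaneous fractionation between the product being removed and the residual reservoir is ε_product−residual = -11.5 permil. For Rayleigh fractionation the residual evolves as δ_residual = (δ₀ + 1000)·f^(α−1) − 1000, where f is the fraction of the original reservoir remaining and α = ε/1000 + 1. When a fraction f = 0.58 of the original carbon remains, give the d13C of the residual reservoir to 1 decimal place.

Rayleigh residual: δ_res = (δ₀ + 1000)·f^(α−1) − 1000
α = ε/1000 + 1 = 0.98850, so α − 1 = -0.01150
f^(α−1) = 0.58^(-0.01150) = 1.006284
δ_res = (-16.5 + 1000) × 1.006284 − 1000 = 989.680 − 1000 = -10.32 permil

-10.3 permil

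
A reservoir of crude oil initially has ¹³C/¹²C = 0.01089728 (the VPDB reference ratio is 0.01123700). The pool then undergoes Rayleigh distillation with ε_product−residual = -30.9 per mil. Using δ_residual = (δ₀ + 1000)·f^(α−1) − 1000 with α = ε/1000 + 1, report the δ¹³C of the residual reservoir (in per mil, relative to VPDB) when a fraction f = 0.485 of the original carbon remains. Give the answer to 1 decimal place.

δ₀ = (0.01089728/0.01123700 − 1)×1000 = (0.969768 − 1)×1000 = -30.232 per mil
α − 1 = ε/1000 = -0.0309
f^(α−1) = 0.485^(-0.0309) = 1.022611
δ_res = (-30.232 + 1000) × 1.022611 − 1000 = 991.695 − 1000 = -8.30 per mil

-8.3 per mil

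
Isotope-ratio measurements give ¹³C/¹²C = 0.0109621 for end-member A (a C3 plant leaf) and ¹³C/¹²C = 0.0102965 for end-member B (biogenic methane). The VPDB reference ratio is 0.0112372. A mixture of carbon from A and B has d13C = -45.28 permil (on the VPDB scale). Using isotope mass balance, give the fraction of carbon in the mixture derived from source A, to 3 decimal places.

0.649

δ_A = (0.0109621/0.0112372 − 1)×1000 = (0.975519 − 1)×1000 = -24.481 permil
δ_B = (0.0102965/0.0112372 − 1)×1000 = (0.916287 − 1)×1000 = -83.713 permil
f_A = (δ_mix − δ_B)/(δ_A − δ_B) = (-45.28 − (-83.713))/(-24.481 − (-83.713))
f_A = 38.433 / 59.232 = 0.6489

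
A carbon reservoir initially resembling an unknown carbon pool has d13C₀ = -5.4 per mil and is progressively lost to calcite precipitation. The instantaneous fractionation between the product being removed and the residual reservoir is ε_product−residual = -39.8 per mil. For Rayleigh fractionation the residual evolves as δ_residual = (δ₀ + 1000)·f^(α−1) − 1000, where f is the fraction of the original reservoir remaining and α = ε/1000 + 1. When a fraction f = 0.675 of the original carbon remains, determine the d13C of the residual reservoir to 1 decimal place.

Rayleigh residual: δ_res = (δ₀ + 1000)·f^(α−1) − 1000
α = ε/1000 + 1 = 0.96020, so α − 1 = -0.03980
f^(α−1) = 0.675^(-0.03980) = 1.015766
δ_res = (-5.4 + 1000) × 1.015766 − 1000 = 1010.281 − 1000 = 10.28 per mil

10.3 per mil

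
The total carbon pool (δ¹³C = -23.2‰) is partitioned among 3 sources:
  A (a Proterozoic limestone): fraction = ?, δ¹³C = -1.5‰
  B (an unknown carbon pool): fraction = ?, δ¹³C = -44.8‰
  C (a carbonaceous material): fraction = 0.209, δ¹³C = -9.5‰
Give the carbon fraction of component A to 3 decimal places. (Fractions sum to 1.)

0.328

Let f_A and f_B be the unknown fractions; fractions sum to 1 so f_A + f_B = 0.791.
Mass balance: Σ fᵢ·δᵢ = δ_bulk ⇒ f_A·(-1.5) + f_B·(-44.8) = -23.2 − (-1.985) = -21.215
Substitute f_B = 0.791 − f_A:
f_A·(-1.5 − -44.8) = -21.215 − 0.791×(-44.8) = 14.222
f_A = 14.222 / 43.3 = 0.3285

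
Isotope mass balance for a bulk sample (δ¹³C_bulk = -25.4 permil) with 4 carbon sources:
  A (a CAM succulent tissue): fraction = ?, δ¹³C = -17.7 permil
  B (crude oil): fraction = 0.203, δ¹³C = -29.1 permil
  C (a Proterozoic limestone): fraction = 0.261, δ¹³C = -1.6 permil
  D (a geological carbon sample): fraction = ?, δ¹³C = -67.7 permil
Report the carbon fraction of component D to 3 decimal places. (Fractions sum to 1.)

0.192

Let f_D and f_A be the unknown fractions; fractions sum to 1 so f_D + f_A = 0.536.
Mass balance: Σ fᵢ·δᵢ = δ_bulk ⇒ f_D·(-67.7) + f_A·(-17.7) = -25.4 − (-6.325) = -19.075
Substitute f_A = 0.536 − f_D:
f_D·(-67.7 − -17.7) = -19.075 − 0.536×(-17.7) = -9.588
f_D = -9.588 / -50.0 = 0.1918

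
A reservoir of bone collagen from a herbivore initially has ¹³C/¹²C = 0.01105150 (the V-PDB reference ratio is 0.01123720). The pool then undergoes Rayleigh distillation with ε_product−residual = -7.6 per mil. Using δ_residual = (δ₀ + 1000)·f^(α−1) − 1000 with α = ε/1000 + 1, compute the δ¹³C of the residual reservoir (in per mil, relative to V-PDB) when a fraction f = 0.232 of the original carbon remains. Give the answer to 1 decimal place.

-5.5 per mil

δ₀ = (0.01105150/0.01123720 − 1)×1000 = (0.983475 − 1)×1000 = -16.525 per mil
α − 1 = ε/1000 = -0.0076
f^(α−1) = 0.232^(-0.0076) = 1.011166
δ_res = (-16.525 + 1000) × 1.011166 − 1000 = 994.456 − 1000 = -5.54 per mil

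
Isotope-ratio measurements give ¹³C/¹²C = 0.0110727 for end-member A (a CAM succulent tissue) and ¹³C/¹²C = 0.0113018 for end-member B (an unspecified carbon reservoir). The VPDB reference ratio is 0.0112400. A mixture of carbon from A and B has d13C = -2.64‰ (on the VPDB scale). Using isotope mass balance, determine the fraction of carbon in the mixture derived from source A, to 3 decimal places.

0.399

δ_A = (0.0110727/0.0112400 − 1)×1000 = (0.985116 − 1)×1000 = -14.884‰
δ_B = (0.0113018/0.0112400 − 1)×1000 = (1.005498 − 1)×1000 = 5.498‰
f_A = (δ_mix − δ_B)/(δ_A − δ_B) = (-2.64 − (5.498))/(-14.884 − (5.498))
f_A = -8.138 / -20.383 = 0.3993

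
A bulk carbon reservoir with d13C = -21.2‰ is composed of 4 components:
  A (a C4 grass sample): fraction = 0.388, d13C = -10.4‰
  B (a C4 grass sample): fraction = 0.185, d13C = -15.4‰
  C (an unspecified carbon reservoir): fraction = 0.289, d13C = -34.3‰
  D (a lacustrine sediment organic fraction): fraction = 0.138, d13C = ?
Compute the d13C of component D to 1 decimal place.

-31.9‰

Isotope mass balance: δ_bulk = Σ fᵢ·δᵢ.
-21.2 = 0.388×(-10.4) + 0.185×(-15.4) + 0.289×(-34.3) + 0.138×δ_D
0.138·δ_D = -21.2 − (-16.797) = -4.403
δ_D = -4.403 / 0.138 = -31.91‰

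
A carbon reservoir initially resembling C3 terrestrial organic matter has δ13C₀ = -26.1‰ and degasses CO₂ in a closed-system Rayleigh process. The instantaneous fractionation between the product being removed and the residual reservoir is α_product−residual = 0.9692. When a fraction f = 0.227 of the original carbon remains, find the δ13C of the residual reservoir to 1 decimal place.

Rayleigh residual: δ_res = (δ₀ + 1000)·f^(α−1) − 1000
α − 1 = -0.03080
f^(α−1) = 0.227^(-0.03080) = 1.046729
δ_res = (-26.1 + 1000) × 1.046729 − 1000 = 1019.410 − 1000 = 19.41‰

19.4‰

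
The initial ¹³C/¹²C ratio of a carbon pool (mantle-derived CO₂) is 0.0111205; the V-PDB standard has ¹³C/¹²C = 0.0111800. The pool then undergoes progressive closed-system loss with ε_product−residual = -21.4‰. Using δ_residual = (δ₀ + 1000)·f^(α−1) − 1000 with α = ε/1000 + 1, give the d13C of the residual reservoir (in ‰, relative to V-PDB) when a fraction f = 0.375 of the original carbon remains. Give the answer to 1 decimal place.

δ₀ = (0.0111205/0.0111800 − 1)×1000 = (0.994678 − 1)×1000 = -5.322‰
α − 1 = ε/1000 = -0.0214
f^(α−1) = 0.375^(-0.0214) = 1.021212
δ_res = (-5.322 + 1000) × 1.021212 − 1000 = 1015.777 − 1000 = 15.78‰

15.8‰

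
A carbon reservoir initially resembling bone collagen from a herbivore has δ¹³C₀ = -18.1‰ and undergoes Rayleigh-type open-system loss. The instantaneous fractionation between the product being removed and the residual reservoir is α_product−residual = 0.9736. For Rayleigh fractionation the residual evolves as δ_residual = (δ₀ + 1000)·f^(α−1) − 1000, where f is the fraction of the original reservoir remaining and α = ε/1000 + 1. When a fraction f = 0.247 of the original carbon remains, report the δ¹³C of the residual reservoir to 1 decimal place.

Rayleigh residual: δ_res = (δ₀ + 1000)·f^(α−1) − 1000
α − 1 = -0.02640
f^(α−1) = 0.247^(-0.02640) = 1.037607
δ_res = (-18.1 + 1000) × 1.037607 − 1000 = 1018.826 − 1000 = 18.83‰

18.8‰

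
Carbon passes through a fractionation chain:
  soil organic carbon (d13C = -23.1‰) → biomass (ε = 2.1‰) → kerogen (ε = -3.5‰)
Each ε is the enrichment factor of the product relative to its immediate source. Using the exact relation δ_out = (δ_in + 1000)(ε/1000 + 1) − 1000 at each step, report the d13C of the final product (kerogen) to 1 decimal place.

step 1: δ = (-23.10 + 1000)·(2.1/1000 + 1) − 1000 = -21.05‰
step 2: δ = (-21.05 + 1000)·(-3.5/1000 + 1) − 1000 = -24.47‰

-24.5‰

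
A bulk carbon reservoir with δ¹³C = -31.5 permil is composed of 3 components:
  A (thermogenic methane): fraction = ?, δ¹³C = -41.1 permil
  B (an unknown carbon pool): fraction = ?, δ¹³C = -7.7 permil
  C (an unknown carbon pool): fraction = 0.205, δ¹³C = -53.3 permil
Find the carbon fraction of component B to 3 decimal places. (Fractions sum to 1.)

Let f_B and f_A be the unknown fractions; fractions sum to 1 so f_B + f_A = 0.795.
Mass balance: Σ fᵢ·δᵢ = δ_bulk ⇒ f_B·(-7.7) + f_A·(-41.1) = -31.5 − (-10.926) = -20.574
Substitute f_A = 0.795 − f_B:
f_B·(-7.7 − -41.1) = -20.574 − 0.795×(-41.1) = 12.101
f_B = 12.101 / 33.4 = 0.3623

0.362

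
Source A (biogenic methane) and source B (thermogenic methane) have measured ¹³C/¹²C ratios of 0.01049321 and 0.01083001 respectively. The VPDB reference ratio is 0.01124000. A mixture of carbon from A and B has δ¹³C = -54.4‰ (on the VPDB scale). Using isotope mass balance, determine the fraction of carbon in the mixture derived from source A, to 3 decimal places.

0.598

δ_A = (0.01049321/0.01124000 − 1)×1000 = (0.933560 − 1)×1000 = -66.440‰
δ_B = (0.01083001/0.01124000 − 1)×1000 = (0.963524 − 1)×1000 = -36.476‰
f_A = (δ_mix − δ_B)/(δ_A − δ_B) = (-54.4 − (-36.476))/(-66.440 − (-36.476))
f_A = -17.924 / -29.964 = 0.5982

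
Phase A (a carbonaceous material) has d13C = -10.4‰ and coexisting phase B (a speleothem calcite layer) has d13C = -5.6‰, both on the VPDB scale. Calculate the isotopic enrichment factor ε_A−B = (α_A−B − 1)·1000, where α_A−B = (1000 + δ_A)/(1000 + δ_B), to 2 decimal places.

α_A−B = (1000 + -10.4) / (1000 + -5.6) = 989.6 / 994.4 = 0.995173
ε_A−B = (0.995173 − 1) × 1000 = -4.827‰
(The approximation ε ≈ δ_A − δ_B would give -4.8‰.)

-4.83‰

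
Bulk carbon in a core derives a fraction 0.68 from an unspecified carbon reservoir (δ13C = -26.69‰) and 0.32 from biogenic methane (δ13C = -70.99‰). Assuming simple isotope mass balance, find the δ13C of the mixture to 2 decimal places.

δ_mix = f_A·δ_A + f_B·δ_B
δ_mix = 0.68 × (-26.69) + 0.32 × (-70.99)
δ_mix = -18.149 + -22.717 = -40.866‰

-40.87‰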